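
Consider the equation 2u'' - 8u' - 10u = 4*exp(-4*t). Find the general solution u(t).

Divide through by 2: u'' - 4u' - 5u = 2*exp(-4*t).
Characteristic equation r² - 4r - 5 = 0 factors as (r - 5)(r + 1) = 0, so r = 5, -1.
Hence u_h = C1*exp(5*t) + C2*exp(-t).
Try u_p = A*exp(-4*t). Substituting into the equation and dividing by exp(-4*t) gives A = 2/27, so u_p = 2*exp(-4*t)/27.

u = 2*exp(-4*t)/27 + C1*exp(5*t) + C2*exp(-t)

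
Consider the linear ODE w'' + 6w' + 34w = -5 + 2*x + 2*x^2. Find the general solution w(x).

w = -1545/9826 + x**2/17 + 11*x/289 + C1*cos(5*x)*exp(-3*x) + C2*exp(-3*x)*sin(5*x)

Characteristic equation r² + 6r + 34 = 0 has discriminant (6)² - 4·(34) = -100 < 0, so r = -3 ± 5i.
Hence w_h = C1*cos(5*x)*exp(-3*x) + C2*exp(-3*x)*sin(5*x).
For the particular solution try w_p = A0 + A1*x + A2*x^2. Substituting and matching coefficients of each power of x gives A0 = -1545/9826, A1 = 11/289, A2 = 1/17, so w_p = -1545/9826 + x^2/17 + 11*x/289.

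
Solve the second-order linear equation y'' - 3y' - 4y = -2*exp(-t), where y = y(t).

y = C1*exp(-t) + C2*exp(4*t) + 2*t*exp(-t)/5

Characteristic equation r² - 3r - 4 = 0 factors as (r + 1)(r - 4) = 0, so r = -1, 4.
Hence y_h = C1*exp(-t) + C2*exp(4*t).
Since exp(-t) solves the homogeneous equation (r = -1 is a root of multiplicity 1), multiply the trial by t. Try y_p = A*t*exp(-t). Substituting into the equation and dividing by exp(-t) gives A = 2/5, so y_p = 2*t*exp(-t)/5.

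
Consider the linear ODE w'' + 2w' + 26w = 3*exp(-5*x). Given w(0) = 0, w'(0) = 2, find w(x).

Characteristic equation r² + 2r + 26 = 0 has discriminant (2)² - 4·(26) = -100 < 0, so r = -1 ± 5i.
Hence w_h = C1*cos(5*x)*exp(-x) + C2*exp(-x)*sin(5*x).
Try w_p = A*exp(-5*x). Substituting into the equation and dividing by exp(-5*x) gives A = 3/41, so w_p = 3*exp(-5*x)/41.
General solution: w = 3*exp(-5*x)/41 + C1*cos(5*x)*exp(-x) + C2*exp(-x)*sin(5*x).
Apply the initial conditions: w(0) = 3/41 + C1 = 0 and w'(0) = -15/41 - C1 + 5*C2 = 2. Solving gives C1 = -3/41, C2 = 94/205.

w = 3*exp(-5*x)/41 - 3*cos(5*x)*exp(-x)/41 + 94*exp(-x)*sin(5*x)/205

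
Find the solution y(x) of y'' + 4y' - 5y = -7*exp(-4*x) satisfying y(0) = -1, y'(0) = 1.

Characteristic equation r² + 4r - 5 = 0 factors as (r + 5)(r - 1) = 0, so r = -5, 1.
Hence y_h = C1*exp(-5*x) + C2*exp(x).
Try y_p = A*exp(-4*x). Substituting into the equation and dividing by exp(-4*x) gives A = 7/5, so y_p = 7*exp(-4*x)/5.
General solution: y = 7*exp(-4*x)/5 + C1*exp(-5*x) + C2*exp(x).
Apply the initial conditions: y(0) = 7/5 + C1 + C2 = -1 and y'(0) = -28/5 + C2 - 5*C1 = 1. Solving gives C1 = -3/2, C2 = -9/10.

y = -9*exp(x)/10 - 3*exp(-5*x)/2 + 7*exp(-4*x)/5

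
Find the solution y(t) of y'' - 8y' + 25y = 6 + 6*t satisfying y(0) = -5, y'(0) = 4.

y = 198/625 + 6*t/25 - 3323*cos(3*t)*exp(4*t)/625 + 5214*exp(4*t)*sin(3*t)/625

Characteristic equation r² - 8r + 25 = 0 has discriminant (-8)² - 4·(25) = -36 < 0, so r = 4 ± 3i.
Hence y_h = C1*cos(3*t)*exp(4*t) + C2*exp(4*t)*sin(3*t).
For the particular solution try y_p = A0 + A1*t. Substituting and matching coefficients of each power of t gives A0 = 198/625, A1 = 6/25, so y_p = 198/625 + 6*t/25.
General solution: y = 198/625 + 6*t/25 + C1*cos(3*t)*exp(4*t) + C2*exp(4*t)*sin(3*t).
Apply the initial conditions: y(0) = 198/625 + C1 = -5 and y'(0) = 6/25 + 3*C2 + 4*C1 = 4. Solving gives C1 = -3323/625, C2 = 5214/625.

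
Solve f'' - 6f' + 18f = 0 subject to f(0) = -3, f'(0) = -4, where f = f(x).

f = -3*cos(3*x)*exp(3*x) + 5*exp(3*x)*sin(3*x)/3

Characteristic equation r² - 6r + 18 = 0 has discriminant (-6)² - 4·(18) = -36 < 0, so r = 3 ± 3i.
Hence f_h = C1*cos(3*x)*exp(3*x) + C2*exp(3*x)*sin(3*x).
Apply the initial conditions: f(0) = C1 = -3 and f'(0) = 3*C1 + 3*C2 = -4. Solving gives C1 = -3, C2 = 5/3.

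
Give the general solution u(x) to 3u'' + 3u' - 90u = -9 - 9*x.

u = 31/300 + x/10 + C1*exp(5*x) + C2*exp(-6*x)

Divide through by 3: u'' + u' - 30u = -3 - 3*x.
Characteristic equation r² + r - 30 = 0 factors as (r - 5)(r + 6) = 0, so r = 5, -6.
Hence u_h = C1*exp(5*x) + C2*exp(-6*x).
For the particular solution try u_p = A0 + A1*x. Substituting and matching coefficients of each power of x gives A0 = 31/300, A1 = 1/10, so u_p = 31/300 + x/10.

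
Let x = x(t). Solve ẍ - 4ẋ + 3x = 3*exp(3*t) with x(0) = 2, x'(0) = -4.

Characteristic equation r² - 4r + 3 = 0 factors as (r - 1)(r - 3) = 0, so r = 1, 3.
Hence x_h = C1*exp(t) + C2*exp(3*t).
Since exp(3*t) solves the homogeneous equation (r = 3 is a root of multiplicity 1), multiply the trial by t. Try x_p = A*t*exp(3*t). Substituting into the equation and dividing by exp(3*t) gives A = 3/2, so x_p = 3*t*exp(3*t)/2.
General solution: x = C1*exp(t) + C2*exp(3*t) + 3*t*exp(3*t)/2.
Apply the initial conditions: x(0) = C1 + C2 = 2 and x'(0) = 3/2 + C1 + 3*C2 = -4. Solving gives C1 = 23/4, C2 = -15/4.

x = -15*exp(3*t)/4 + 23*exp(t)/4 + 3*t*exp(3*t)/2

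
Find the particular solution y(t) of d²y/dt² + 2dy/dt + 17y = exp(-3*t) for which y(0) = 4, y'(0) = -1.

y = exp(-3*t)/20 + 31*exp(-t)*sin(4*t)/40 + 79*cos(4*t)*exp(-t)/20

Characteristic equation r² + 2r + 17 = 0 has discriminant (2)² - 4·(17) = -64 < 0, so r = -1 ± 4i.
Hence y_h = C1*cos(4*t)*exp(-t) + C2*exp(-t)*sin(4*t).
Try y_p = A*exp(-3*t). Substituting into the equation and dividing by exp(-3*t) gives A = 1/20, so y_p = exp(-3*t)/20.
General solution: y = exp(-3*t)/20 + C1*cos(4*t)*exp(-t) + C2*exp(-t)*sin(4*t).
Apply the initial conditions: y(0) = 1/20 + C1 = 4 and y'(0) = -3/20 - C1 + 4*C2 = -1. Solving gives C1 = 79/20, C2 = 31/40.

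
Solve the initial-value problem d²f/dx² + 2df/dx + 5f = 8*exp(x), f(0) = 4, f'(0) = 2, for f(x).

Characteristic equation r² + 2r + 5 = 0 has discriminant (2)² - 4·(5) = -16 < 0, so r = -1 ± 2i.
Hence f_h = C1*cos(2*x)*exp(-x) + C2*exp(-x)*sin(2*x).
Try f_p = A*exp(x). Substituting into the equation and dividing by exp(x) gives A = 1, so f_p = exp(x).
General solution: f = C1*cos(2*x)*exp(-x) + C2*exp(-x)*sin(2*x) + exp(x).
Apply the initial conditions: f(0) = 1 + C1 = 4 and f'(0) = 1 - C1 + 2*C2 = 2. Solving gives C1 = 3, C2 = 2.

f = 2*exp(-x)*sin(2*x) + 3*cos(2*x)*exp(-x) + exp(x)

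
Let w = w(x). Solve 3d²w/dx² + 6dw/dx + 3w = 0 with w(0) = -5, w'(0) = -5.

Divide through by 3: w'' + 2w' + w = 0.
Characteristic equation r² + 2r + 1 = 0 has discriminant (2)² - 4·(1) = 0, so r = -1 is a repeated root.
Hence w_h = (C1 + C2*x)*exp(-x).
Apply the initial conditions: w(0) = C1 = -5 and w'(0) = C2 - C1 = -5. Solving gives C1 = -5, C2 = -10.

w = -5*exp(-x) - 10*x*exp(-x)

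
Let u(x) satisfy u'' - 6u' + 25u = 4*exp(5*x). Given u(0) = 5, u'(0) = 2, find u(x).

Characteristic equation r² - 6r + 25 = 0 has discriminant (-6)² - 4·(25) = -64 < 0, so r = 3 ± 4i.
Hence u_h = C1*cos(4*x)*exp(3*x) + C2*exp(3*x)*sin(4*x).
Try u_p = A*exp(5*x). Substituting into the equation and dividing by exp(5*x) gives A = 1/5, so u_p = exp(5*x)/5.
General solution: u = exp(5*x)/5 + C1*cos(4*x)*exp(3*x) + C2*exp(3*x)*sin(4*x).
Apply the initial conditions: u(0) = 1/5 + C1 = 5 and u'(0) = 1 + 3*C1 + 4*C2 = 2. Solving gives C1 = 24/5, C2 = -67/20.

u = exp(5*x)/5 - 67*exp(3*x)*sin(4*x)/20 + 24*cos(4*x)*exp(3*x)/5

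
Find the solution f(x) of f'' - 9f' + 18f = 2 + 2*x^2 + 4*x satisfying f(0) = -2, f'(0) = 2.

f = 43/162 - 412*exp(3*x)/81 + x/3 + x**2/9 + 457*exp(6*x)/162

Characteristic equation r² - 9r + 18 = 0 factors as (r - 3)(r - 6) = 0, so r = 3, 6.
Hence f_h = C1*exp(3*x) + C2*exp(6*x).
For the particular solution try f_p = A0 + A1*x + A2*x^2. Substituting and matching coefficients of each power of x gives A0 = 43/162, A1 = 1/3, A2 = 1/9, so f_p = 43/162 + x/3 + x^2/9.
General solution: f = 43/162 + x/3 + x^2/9 + C1*exp(3*x) + C2*exp(6*x).
Apply the initial conditions: f(0) = 43/162 + C1 + C2 = -2 and f'(0) = 1/3 + 3*C1 + 6*C2 = 2. Solving gives C1 = -412/81, C2 = 457/162.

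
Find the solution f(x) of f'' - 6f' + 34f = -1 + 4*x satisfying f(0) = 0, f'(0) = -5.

Characteristic equation r² - 6r + 34 = 0 has discriminant (-6)² - 4·(34) = -100 < 0, so r = 3 ± 5i.
Hence f_h = C1*cos(5*x)*exp(3*x) + C2*exp(3*x)*sin(5*x).
For the particular solution try f_p = A0 + A1*x. Substituting and matching coefficients of each power of x gives A0 = -5/578, A1 = 2/17, so f_p = -5/578 + 2*x/17.
General solution: f = -5/578 + 2*x/17 + C1*cos(5*x)*exp(3*x) + C2*exp(3*x)*sin(5*x).
Apply the initial conditions: f(0) = -5/578 + C1 = 0 and f'(0) = 2/17 + 3*C1 + 5*C2 = -5. Solving gives C1 = 5/578, C2 = -2973/2890.

f = -5/578 + 2*x/17 - 2973*exp(3*x)*sin(5*x)/2890 + 5*cos(5*x)*exp(3*x)/578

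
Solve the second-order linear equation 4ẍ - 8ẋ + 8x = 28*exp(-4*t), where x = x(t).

x = 7*exp(-4*t)/26 + C1*cos(t)*exp(t) + C2*exp(t)*sin(t)

Divide through by 4: x'' - 2x' + 2x = 7*exp(-4*t).
Characteristic equation r² - 2r + 2 = 0 has discriminant (-2)² - 4·(2) = -4 < 0, so r = 1 ± i.
Hence x_h = C1*cos(t)*exp(t) + C2*exp(t)*sin(t).
Try x_p = A*exp(-4*t). Substituting into the equation and dividing by exp(-4*t) gives A = 7/26, so x_p = 7*exp(-4*t)/26.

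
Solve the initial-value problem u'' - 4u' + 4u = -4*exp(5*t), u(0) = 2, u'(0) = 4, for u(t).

u = -4*exp(5*t)/9 + 22*exp(2*t)/9 + 4*t*exp(2*t)/3

Characteristic equation r² - 4r + 4 = 0 has discriminant (-4)² - 4·(4) = 0, so r = 2 is a repeated root.
Hence u_h = (C1 + C2*t)*exp(2*t).
Try u_p = A*exp(5*t). Substituting into the equation and dividing by exp(5*t) gives A = -4/9, so u_p = -4*exp(5*t)/9.
General solution: u = -4*exp(5*t)/9 + C1*exp(2*t) + C2*t*exp(2*t).
Apply the initial conditions: u(0) = -4/9 + C1 = 2 and u'(0) = -20/9 + C2 + 2*C1 = 4. Solving gives C1 = 22/9, C2 = 4/3.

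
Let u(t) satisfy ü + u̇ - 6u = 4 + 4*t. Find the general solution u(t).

Characteristic equation r² + r - 6 = 0 factors as (r - 2)(r + 3) = 0, so r = 2, -3.
Hence u_h = C1*exp(2*t) + C2*exp(-3*t).
For the particular solution try u_p = A0 + A1*t. Substituting and matching coefficients of each power of t gives A0 = -7/9, A1 = -2/3, so u_p = -7/9 - 2*t/3.

u = -7/9 - 2*t/3 + C1*exp(2*t) + C2*exp(-3*t)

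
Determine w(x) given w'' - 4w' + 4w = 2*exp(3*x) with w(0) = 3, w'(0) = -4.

w = 2*exp(3*x) - 12*x*exp(2*x) + exp(2*x)

Characteristic equation r² - 4r + 4 = 0 has discriminant (-4)² - 4·(4) = 0, so r = 2 is a repeated root.
Hence w_h = (C1 + C2*x)*exp(2*x).
Try w_p = A*exp(3*x). Substituting into the equation and dividing by exp(3*x) gives A = 2, so w_p = 2*exp(3*x).
General solution: w = 2*exp(3*x) + C1*exp(2*x) + C2*x*exp(2*x).
Apply the initial conditions: w(0) = 2 + C1 = 3 and w'(0) = 6 + C2 + 2*C1 = -4. Solving gives C1 = 1, C2 = -12.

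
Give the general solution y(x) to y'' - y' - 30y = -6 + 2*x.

y = 91/450 - x/15 + C1*exp(-5*x) + C2*exp(6*x)

Characteristic equation r² - r - 30 = 0 factors as (r + 5)(r - 6) = 0, so r = -5, 6.
Hence y_h = C1*exp(-5*x) + C2*exp(6*x).
For the particular solution try y_p = A0 + A1*x. Substituting and matching coefficients of each power of x gives A0 = 91/450, A1 = -1/15, so y_p = 91/450 - x/15.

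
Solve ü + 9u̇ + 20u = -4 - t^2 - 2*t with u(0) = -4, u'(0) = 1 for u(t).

u = -681/4000 - 579*exp(-4*t)/32 - 11*t/200 - t**2/20 + 1783*exp(-5*t)/125

Characteristic equation r² + 9r + 20 = 0 factors as (r + 4)(r + 5) = 0, so r = -4, -5.
Hence u_h = C1*exp(-4*t) + C2*exp(-5*t).
For the particular solution try u_p = A0 + A1*t + A2*t^2. Substituting and matching coefficients of each power of t gives A0 = -681/4000, A1 = -11/200, A2 = -1/20, so u_p = -681/4000 - 11*t/200 - t^2/20.
General solution: u = -681/4000 - 11*t/200 - t^2/20 + C1*exp(-4*t) + C2*exp(-5*t).
Apply the initial conditions: u(0) = -681/4000 + C1 + C2 = -4 and u'(0) = -11/200 - 5*C2 - 4*C1 = 1. Solving gives C1 = -579/32, C2 = 1783/125.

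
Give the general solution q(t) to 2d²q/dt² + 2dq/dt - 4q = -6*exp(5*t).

Divide through by 2: q'' + q' - 2q = -3*exp(5*t).
Characteristic equation r² + r - 2 = 0 factors as (r + 2)(r - 1) = 0, so r = -2, 1.
Hence q_h = C1*exp(-2*t) + C2*exp(t).
Try q_p = A*exp(5*t). Substituting into the equation and dividing by exp(5*t) gives A = -3/28, so q_p = -3*exp(5*t)/28.

q = -3*exp(5*t)/28 + C1*exp(-2*t) + C2*exp(t)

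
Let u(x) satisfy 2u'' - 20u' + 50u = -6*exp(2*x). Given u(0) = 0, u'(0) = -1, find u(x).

u = -exp(2*x)/3 + exp(5*x)/3 - 2*x*exp(5*x)

Divide through by 2: u'' - 10u' + 25u = -3*exp(2*x).
Characteristic equation r² - 10r + 25 = 0 has discriminant (-10)² - 4·(25) = 0, so r = 5 is a repeated root.
Hence u_h = (C1 + C2*x)*exp(5*x).
Try u_p = A*exp(2*x). Substituting into the equation and dividing by exp(2*x) gives A = -1/3, so u_p = -exp(2*x)/3.
General solution: u = -exp(2*x)/3 + C1*exp(5*x) + C2*x*exp(5*x).
Apply the initial conditions: u(0) = -1/3 + C1 = 0 and u'(0) = -2/3 + C2 + 5*C1 = -1. Solving gives C1 = 1/3, C2 = -2.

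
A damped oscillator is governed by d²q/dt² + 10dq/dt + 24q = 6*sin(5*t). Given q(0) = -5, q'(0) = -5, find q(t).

Characteristic equation r² + 10r + 24 = 0 factors as (r + 4)(r + 6) = 0, so r = -4, -6.
Hence q_h = C1*exp(-4*t) + C2*exp(-6*t).
Try q_p = A*cos(5*t) + B*sin(5*t). Substituting and equating the coefficients of cos(5t) and sin(5t) gives A = -300/2501, B = -6/2501, so q_p = -300*cos(5*t)/2501 - 6*sin(5*t)/2501.
General solution: q = -300*cos(5*t)/2501 - 6*sin(5*t)/2501 + C1*exp(-4*t) + C2*exp(-6*t).
Apply the initial conditions: q(0) = -300/2501 + C1 + C2 = -5 and q'(0) = -30/2501 - 6*C2 - 4*C1 = -5. Solving gives C1 = -1405/82, C2 = 1495/122.

q = -1405*exp(-4*t)/82 - 300*cos(5*t)/2501 - 6*sin(5*t)/2501 + 1495*exp(-6*t)/122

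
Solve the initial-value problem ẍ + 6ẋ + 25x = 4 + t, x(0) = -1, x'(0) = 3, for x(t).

x = 94/625 + t/25 - 719*cos(4*t)*exp(-3*t)/625 - 307*exp(-3*t)*sin(4*t)/2500

Characteristic equation r² + 6r + 25 = 0 has discriminant (6)² - 4·(25) = -64 < 0, so r = -3 ± 4i.
Hence x_h = C1*cos(4*t)*exp(-3*t) + C2*exp(-3*t)*sin(4*t).
For the particular solution try x_p = A0 + A1*t. Substituting and matching coefficients of each power of t gives A0 = 94/625, A1 = 1/25, so x_p = 94/625 + t/25.
General solution: x = 94/625 + t/25 + C1*cos(4*t)*exp(-3*t) + C2*exp(-3*t)*sin(4*t).
Apply the initial conditions: x(0) = 94/625 + C1 = -1 and x'(0) = 1/25 - 3*C1 + 4*C2 = 3. Solving gives C1 = -719/625, C2 = -307/2500.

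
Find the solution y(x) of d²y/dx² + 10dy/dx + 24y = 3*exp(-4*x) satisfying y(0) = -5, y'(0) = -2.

Characteristic equation r² + 10r + 24 = 0 factors as (r + 6)(r + 4) = 0, so r = -6, -4.
Hence y_h = C1*exp(-6*x) + C2*exp(-4*x).
Since exp(-4*x) solves the homogeneous equation (r = -4 is a root of multiplicity 1), multiply the trial by x. Try y_p = A*x*exp(-4*x). Substituting into the equation and dividing by exp(-4*x) gives A = 3/2, so y_p = 3*x*exp(-4*x)/2.
General solution: y = C1*exp(-6*x) + C2*exp(-4*x) + 3*x*exp(-4*x)/2.
Apply the initial conditions: y(0) = C1 + C2 = -5 and y'(0) = 3/2 - 6*C1 - 4*C2 = -2. Solving gives C1 = 47/4, C2 = -67/4.

y = -67*exp(-4*x)/4 + 47*exp(-6*x)/4 + 3*x*exp(-4*x)/2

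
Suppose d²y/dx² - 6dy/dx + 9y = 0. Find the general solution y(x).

Characteristic equation r² - 6r + 9 = 0 has discriminant (-6)² - 4·(9) = 0, so r = 3 is a repeated root.
Hence y_h = (C1 + C2*x)*exp(3*x).

y = C1*exp(3*x) + C2*x*exp(3*x)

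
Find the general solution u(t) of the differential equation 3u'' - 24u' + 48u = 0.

Divide through by 3: u'' - 8u' + 16u = 0.
Characteristic equation r² - 8r + 16 = 0 has discriminant (-8)² - 4·(16) = 0, so r = 4 is a repeated root.
Hence u_h = (C1 + C2*t)*exp(4*t).

u = C1*exp(4*t) + C2*t*exp(4*t)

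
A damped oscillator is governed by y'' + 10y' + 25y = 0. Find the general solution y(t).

y = C1*exp(-5*t) + C2*t*exp(-5*t)

Characteristic equation r² + 10r + 25 = 0 has discriminant (10)² - 4·(25) = 0, so r = -5 is a repeated root.
Hence y_h = (C1 + C2*t)*exp(-5*t).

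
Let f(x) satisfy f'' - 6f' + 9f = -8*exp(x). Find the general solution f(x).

f = -2*exp(x) + C1*exp(3*x) + C2*x*exp(3*x)

Characteristic equation r² - 6r + 9 = 0 has discriminant (-6)² - 4·(9) = 0, so r = 3 is a repeated root.
Hence f_h = (C1 + C2*x)*exp(3*x).
Try f_p = A*exp(x). Substituting into the equation and dividing by exp(x) gives A = -2, so f_p = -2*exp(x).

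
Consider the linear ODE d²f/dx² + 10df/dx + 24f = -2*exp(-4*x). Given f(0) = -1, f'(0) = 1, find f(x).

Characteristic equation r² + 10r + 24 = 0 factors as (r + 6)(r + 4) = 0, so r = -6, -4.
Hence f_h = C1*exp(-6*x) + C2*exp(-4*x).
Since exp(-4*x) solves the homogeneous equation (r = -4 is a root of multiplicity 1), multiply the trial by x. Try f_p = A*x*exp(-4*x). Substituting into the equation and dividing by exp(-4*x) gives A = -1, so f_p = -x*exp(-4*x).
General solution: f = C1*exp(-6*x) + C2*exp(-4*x) - x*exp(-4*x).
Apply the initial conditions: f(0) = C1 + C2 = -1 and f'(0) = -1 - 6*C1 - 4*C2 = 1. Solving gives C1 = 1, C2 = -2.

f = -2*exp(-4*x) - x*exp(-4*x) + exp(-6*x)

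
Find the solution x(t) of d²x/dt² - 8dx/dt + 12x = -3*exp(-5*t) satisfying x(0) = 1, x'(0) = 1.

x = -7*exp(6*t)/22 - 3*exp(-5*t)/77 + 19*exp(2*t)/14

Characteristic equation r² - 8r + 12 = 0 factors as (r - 2)(r - 6) = 0, so r = 2, 6.
Hence x_h = C1*exp(2*t) + C2*exp(6*t).
Try x_p = A*exp(-5*t). Substituting into the equation and dividing by exp(-5*t) gives A = -3/77, so x_p = -3*exp(-5*t)/77.
General solution: x = -3*exp(-5*t)/77 + C1*exp(2*t) + C2*exp(6*t).
Apply the initial conditions: x(0) = -3/77 + C1 + C2 = 1 and x'(0) = 15/77 + 2*C1 + 6*C2 = 1. Solving gives C1 = 19/14, C2 = -7/22.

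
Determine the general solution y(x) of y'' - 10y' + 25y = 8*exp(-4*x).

Characteristic equation r² - 10r + 25 = 0 has discriminant (-10)² - 4·(25) = 0, so r = 5 is a repeated root.
Hence y_h = (C1 + C2*x)*exp(5*x).
Try y_p = A*exp(-4*x). Substituting into the equation and dividing by exp(-4*x) gives A = 8/81, so y_p = 8*exp(-4*x)/81.

y = 8*exp(-4*x)/81 + C1*exp(5*x) + C2*x*exp(5*x)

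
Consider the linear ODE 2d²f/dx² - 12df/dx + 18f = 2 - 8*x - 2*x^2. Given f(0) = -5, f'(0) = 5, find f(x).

Divide through by 2: f'' - 6f' + 9f = 1 - x^2 - 4*x.
Characteristic equation r² - 6r + 9 = 0 has discriminant (-6)² - 4·(9) = 0, so r = 3 is a repeated root.
Hence f_h = (C1 + C2*x)*exp(3*x).
For the particular solution try f_p = A0 + A1*x + A2*x^2. Substituting and matching coefficients of each power of x gives A0 = -7/27, A1 = -16/27, A2 = -1/9, so f_p = -7/27 - 16*x/27 - x^2/9.
General solution: f = -7/27 - 16*x/27 - x^2/9 + C1*exp(3*x) + C2*x*exp(3*x).
Apply the initial conditions: f(0) = -7/27 + C1 = -5 and f'(0) = -16/27 + C2 + 3*C1 = 5. Solving gives C1 = -128/27, C2 = 535/27.

f = -7/27 - 128*exp(3*x)/27 - 16*x/27 - x**2/9 + 535*x*exp(3*x)/27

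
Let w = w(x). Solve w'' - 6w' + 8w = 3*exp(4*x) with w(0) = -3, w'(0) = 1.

Characteristic equation r² - 6r + 8 = 0 factors as (r - 2)(r - 4) = 0, so r = 2, 4.
Hence w_h = C1*exp(2*x) + C2*exp(4*x).
Since exp(4*x) solves the homogeneous equation (r = 4 is a root of multiplicity 1), multiply the trial by x. Try w_p = A*x*exp(4*x). Substituting into the equation and dividing by exp(4*x) gives A = 3/2, so w_p = 3*x*exp(4*x)/2.
General solution: w = C1*exp(2*x) + C2*exp(4*x) + 3*x*exp(4*x)/2.
Apply the initial conditions: w(0) = C1 + C2 = -3 and w'(0) = 3/2 + 2*C1 + 4*C2 = 1. Solving gives C1 = -23/4, C2 = 11/4.

w = -23*exp(2*x)/4 + 11*exp(4*x)/4 + 3*x*exp(4*x)/2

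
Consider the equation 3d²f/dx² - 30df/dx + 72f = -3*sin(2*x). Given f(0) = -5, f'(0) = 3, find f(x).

f = -329*exp(4*x)/20 - cos(2*x)/40 - sin(2*x)/40 + 459*exp(6*x)/40

Divide through by 3: f'' - 10f' + 24f = -sin(2*x).
Characteristic equation r² - 10r + 24 = 0 factors as (r - 4)(r - 6) = 0, so r = 4, 6.
Hence f_h = C1*exp(4*x) + C2*exp(6*x).
Try f_p = A*cos(2*x) + B*sin(2*x). Substituting and equating the coefficients of cos(2x) and sin(2x) gives A = -1/40, B = -1/40, so f_p = -cos(2*x)/40 - sin(2*x)/40.
General solution: f = -cos(2*x)/40 - sin(2*x)/40 + C1*exp(4*x) + C2*exp(6*x).
Apply the initial conditions: f(0) = -1/40 + C1 + C2 = -5 and f'(0) = -1/20 + 4*C1 + 6*C2 = 3. Solving gives C1 = -329/20, C2 = 459/40.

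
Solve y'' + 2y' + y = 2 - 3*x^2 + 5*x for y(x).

Characteristic equation r² + 2r + 1 = 0 has discriminant (2)² - 4·(1) = 0, so r = -1 is a repeated root.
Hence y_h = (C1 + C2*x)*exp(-x).
For the particular solution try y_p = A0 + A1*x + A2*x^2. Substituting and matching coefficients of each power of x gives A0 = -26, A1 = 17, A2 = -3, so y_p = -26 - 3*x^2 + 17*x.

y = -26 - 3*x**2 + 17*x + C1*exp(-x) + C2*x*exp(-x)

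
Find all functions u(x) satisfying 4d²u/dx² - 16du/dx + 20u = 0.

Divide through by 4: u'' - 4u' + 5u = 0.
Characteristic equation r² - 4r + 5 = 0 has discriminant (-4)² - 4·(5) = -4 < 0, so r = 2 ± i.
Hence u_h = C1*cos(x)*exp(2*x) + C2*exp(2*x)*sin(x).

u = C1*cos(x)*exp(2*x) + C2*exp(2*x)*sin(x)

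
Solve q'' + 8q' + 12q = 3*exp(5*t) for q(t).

Characteristic equation r² + 8r + 12 = 0 factors as (r + 2)(r + 6) = 0, so r = -2, -6.
Hence q_h = C1*exp(-2*t) + C2*exp(-6*t).
Try q_p = A*exp(5*t). Substituting into the equation and dividing by exp(5*t) gives A = 3/77, so q_p = 3*exp(5*t)/77.

q = 3*exp(5*t)/77 + C1*exp(-2*t) + C2*exp(-6*t)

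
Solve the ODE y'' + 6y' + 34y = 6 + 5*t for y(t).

y = 87/578 + 5*t/34 + C1*cos(5*t)*exp(-3*t) + C2*exp(-3*t)*sin(5*t)

Characteristic equation r² + 6r + 34 = 0 has discriminant (6)² - 4·(34) = -100 < 0, so r = -3 ± 5i.
Hence y_h = C1*cos(5*t)*exp(-3*t) + C2*exp(-3*t)*sin(5*t).
For the particular solution try y_p = A0 + A1*t. Substituting and matching coefficients of each power of t gives A0 = 87/578, A1 = 5/34, so y_p = 87/578 + 5*t/34.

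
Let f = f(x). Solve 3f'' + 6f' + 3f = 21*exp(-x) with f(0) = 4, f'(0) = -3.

Divide through by 3: f'' + 2f' + f = 7*exp(-x).
Characteristic equation r² + 2r + 1 = 0 has discriminant (2)² - 4·(1) = 0, so r = -1 is a repeated root.
Hence f_h = (C1 + C2*x)*exp(-x).
Since exp(-x) solves the homogeneous equation (r = -1 is a root of multiplicity 2), multiply the trial by x^2. Try f_p = A*x^2*exp(-x). Substituting into the equation and dividing by exp(-x) gives A = 7/2, so f_p = 7*x^2*exp(-x)/2.
General solution: f = C1*exp(-x) + 7*x^2*exp(-x)/2 + C2*x*exp(-x).
Apply the initial conditions: f(0) = C1 = 4 and f'(0) = C2 - C1 = -3. Solving gives C1 = 4, C2 = 1.

f = 4*exp(-x) + x*exp(-x) + 7*x**2*exp(-x)/2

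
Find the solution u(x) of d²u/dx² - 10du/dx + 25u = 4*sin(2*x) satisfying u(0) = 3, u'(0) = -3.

u = 80*cos(2*x)/841 + 84*sin(2*x)/841 + 2443*exp(5*x)/841 - 514*x*exp(5*x)/29

Characteristic equation r² - 10r + 25 = 0 has discriminant (-10)² - 4·(25) = 0, so r = 5 is a repeated root.
Hence u_h = (C1 + C2*x)*exp(5*x).
Try u_p = A*cos(2*x) + B*sin(2*x). Substituting and equating the coefficients of cos(2x) and sin(2x) gives A = 80/841, B = 84/841, so u_p = 80*cos(2*x)/841 + 84*sin(2*x)/841.
General solution: u = 80*cos(2*x)/841 + 84*sin(2*x)/841 + C1*exp(5*x) + C2*x*exp(5*x).
Apply the initial conditions: u(0) = 80/841 + C1 = 3 and u'(0) = 168/841 + C2 + 5*C1 = -3. Solving gives C1 = 2443/841, C2 = -514/29.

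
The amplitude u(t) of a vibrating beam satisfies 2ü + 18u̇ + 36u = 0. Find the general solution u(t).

Divide through by 2: u'' + 9u' + 18u = 0.
Characteristic equation r² + 9r + 18 = 0 factors as (r + 3)(r + 6) = 0, so r = -3, -6.
Hence u_h = C1*exp(-3*t) + C2*exp(-6*t).

u = C1*exp(-3*t) + C2*exp(-6*t)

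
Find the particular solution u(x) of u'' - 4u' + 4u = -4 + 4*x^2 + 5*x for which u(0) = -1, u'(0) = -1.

Characteristic equation r² - 4r + 4 = 0 has discriminant (-4)² - 4·(4) = 0, so r = 2 is a repeated root.
Hence u_h = (C1 + C2*x)*exp(2*x).
For the particular solution try u_p = A0 + A1*x + A2*x^2. Substituting and matching coefficients of each power of x gives A0 = 7/4, A1 = 13/4, A2 = 1, so u_p = 7/4 + x^2 + 13*x/4.
General solution: u = 7/4 + x^2 + 13*x/4 + C1*exp(2*x) + C2*x*exp(2*x).
Apply the initial conditions: u(0) = 7/4 + C1 = -1 and u'(0) = 13/4 + C2 + 2*C1 = -1. Solving gives C1 = -11/4, C2 = 5/4.

u = 7/4 + x**2 - 11*exp(2*x)/4 + 13*x/4 + 5*x*exp(2*x)/4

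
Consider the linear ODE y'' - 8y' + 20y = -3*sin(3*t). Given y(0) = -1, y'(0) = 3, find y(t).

y = -72*cos(3*t)/697 - 33*sin(3*t)/697 - 625*cos(2*t)*exp(4*t)/697 + 2345*exp(4*t)*sin(2*t)/697

Characteristic equation r² - 8r + 20 = 0 has discriminant (-8)² - 4·(20) = -16 < 0, so r = 4 ± 2i.
Hence y_h = C1*cos(2*t)*exp(4*t) + C2*exp(4*t)*sin(2*t).
Try y_p = A*cos(3*t) + B*sin(3*t). Substituting and equating the coefficients of cos(3t) and sin(3t) gives A = -72/697, B = -33/697, so y_p = -72*cos(3*t)/697 - 33*sin(3*t)/697.
General solution: y = -72*cos(3*t)/697 - 33*sin(3*t)/697 + C1*cos(2*t)*exp(4*t) + C2*exp(4*t)*sin(2*t).
Apply the initial conditions: y(0) = -72/697 + C1 = -1 and y'(0) = -99/697 + 2*C2 + 4*C1 = 3. Solving gives C1 = -625/697, C2 = 2345/697.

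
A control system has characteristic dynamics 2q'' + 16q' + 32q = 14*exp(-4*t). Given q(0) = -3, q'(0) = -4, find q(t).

q = -3*exp(-4*t) - 16*t*exp(-4*t) + 7*t**2*exp(-4*t)/2

Divide through by 2: q'' + 8q' + 16q = 7*exp(-4*t).
Characteristic equation r² + 8r + 16 = 0 has discriminant (8)² - 4·(16) = 0, so r = -4 is a repeated root.
Hence q_h = (C1 + C2*t)*exp(-4*t).
Since exp(-4*t) solves the homogeneous equation (r = -4 is a root of multiplicity 2), multiply the trial by t^2. Try q_p = A*t^2*exp(-4*t). Substituting into the equation and dividing by exp(-4*t) gives A = 7/2, so q_p = 7*t^2*exp(-4*t)/2.
General solution: q = C1*exp(-4*t) + 7*t^2*exp(-4*t)/2 + C2*t*exp(-4*t).
Apply the initial conditions: q(0) = C1 = -3 and q'(0) = C2 - 4*C1 = -4. Solving gives C1 = -3, C2 = -16.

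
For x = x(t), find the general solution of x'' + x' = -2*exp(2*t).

Characteristic equation r² + r = 0 factors as (r + 1)r = 0, so r = -1, 0.
Hence x_h = C1*exp(-t) + C2.
Try x_p = A*exp(2*t). Substituting into the equation and dividing by exp(2*t) gives A = -1/3, so x_p = -exp(2*t)/3.

x = C2 - exp(2*t)/3 + C1*exp(-t)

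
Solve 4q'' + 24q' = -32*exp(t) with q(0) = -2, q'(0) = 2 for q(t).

Divide through by 4: q'' + 6q' = -8*exp(t).
Characteristic equation r² + 6r = 0 factors as (r + 6)r = 0, so r = -6, 0.
Hence q_h = C1*exp(-6*t) + C2.
Try q_p = A*exp(t). Substituting into the equation and dividing by exp(t) gives A = -8/7, so q_p = -8*exp(t)/7.
General solution: q = C2 - 8*exp(t)/7 + C1*exp(-6*t).
Apply the initial conditions: q(0) = -8/7 + C1 + C2 = -2 and q'(0) = -8/7 - 6*C1 = 2. Solving gives C1 = -11/21, C2 = -1/3.

q = -1/3 - 11*exp(-6*t)/21 - 8*exp(t)/7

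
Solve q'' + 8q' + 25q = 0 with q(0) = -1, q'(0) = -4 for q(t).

Characteristic equation r² + 8r + 25 = 0 has discriminant (8)² - 4·(25) = -36 < 0, so r = -4 ± 3i.
Hence q_h = C1*cos(3*t)*exp(-4*t) + C2*exp(-4*t)*sin(3*t).
Apply the initial conditions: q(0) = C1 = -1 and q'(0) = -4*C1 + 3*C2 = -4. Solving gives C1 = -1, C2 = -8/3.

q = -cos(3*t)*exp(-4*t) - 8*exp(-4*t)*sin(3*t)/3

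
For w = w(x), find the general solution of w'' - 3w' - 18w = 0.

w = C1*exp(-3*x) + C2*exp(6*x)

Characteristic equation r² - 3r - 18 = 0 factors as (r + 3)(r - 6) = 0, so r = -3, 6.
Hence w_h = C1*exp(-3*x) + C2*exp(6*x).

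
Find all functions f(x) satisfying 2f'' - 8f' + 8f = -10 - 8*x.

f = -9/4 - x + C1*exp(2*x) + C2*x*exp(2*x)

Divide through by 2: f'' - 4f' + 4f = -5 - 4*x.
Characteristic equation r² - 4r + 4 = 0 has discriminant (-4)² - 4·(4) = 0, so r = 2 is a repeated root.
Hence f_h = (C1 + C2*x)*exp(2*x).
For the particular solution try f_p = A0 + A1*x. Substituting and matching coefficients of each power of x gives A0 = -9/4, A1 = -1, so f_p = -9/4 - x.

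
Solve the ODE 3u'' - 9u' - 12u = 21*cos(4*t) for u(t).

u = -35*cos(4*t)/136 - 21*sin(4*t)/136 + C1*exp(4*t) + C2*exp(-t)

Divide through by 3: u'' - 3u' - 4u = 7*cos(4*t).
Characteristic equation r² - 3r - 4 = 0 factors as (r - 4)(r + 1) = 0, so r = 4, -1.
Hence u_h = C1*exp(4*t) + C2*exp(-t).
Try u_p = A*cos(4*t) + B*sin(4*t). Substituting and equating the coefficients of cos(4t) and sin(4t) gives A = -35/136, B = -21/136, so u_p = -35*cos(4*t)/136 - 21*sin(4*t)/136.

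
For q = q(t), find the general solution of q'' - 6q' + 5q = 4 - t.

q = 14/25 - t/5 + C1*exp(5*t) + C2*exp(t)

Characteristic equation r² - 6r + 5 = 0 factors as (r - 5)(r - 1) = 0, so r = 5, 1.
Hence q_h = C1*exp(5*t) + C2*exp(t).
For the particular solution try q_p = A0 + A1*t. Substituting and matching coefficients of each power of t gives A0 = 14/25, A1 = -1/5, so q_p = 14/25 - t/5.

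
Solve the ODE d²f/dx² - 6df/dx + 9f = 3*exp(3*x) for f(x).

Characteristic equation r² - 6r + 9 = 0 has discriminant (-6)² - 4·(9) = 0, so r = 3 is a repeated root.
Hence f_h = (C1 + C2*x)*exp(3*x).
Since exp(3*x) solves the homogeneous equation (r = 3 is a root of multiplicity 2), multiply the trial by x^2. Try f_p = A*x^2*exp(3*x). Substituting into the equation and dividing by exp(3*x) gives A = 3/2, so f_p = 3*x^2*exp(3*x)/2.

f = C1*exp(3*x) + 3*x**2*exp(3*x)/2 + C2*x*exp(3*x)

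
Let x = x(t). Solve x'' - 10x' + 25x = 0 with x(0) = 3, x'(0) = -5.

Characteristic equation r² - 10r + 25 = 0 has discriminant (-10)² - 4·(25) = 0, so r = 5 is a repeated root.
Hence x_h = (C1 + C2*t)*exp(5*t).
Apply the initial conditions: x(0) = C1 = 3 and x'(0) = C2 + 5*C1 = -5. Solving gives C1 = 3, C2 = -20.

x = 3*exp(5*t) - 20*t*exp(5*t)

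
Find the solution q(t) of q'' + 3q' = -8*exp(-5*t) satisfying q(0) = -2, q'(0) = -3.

q = -53/15 - 4*exp(-5*t)/5 + 7*exp(-3*t)/3

Characteristic equation r² + 3r = 0 factors as (r + 3)r = 0, so r = -3, 0.
Hence q_h = C1*exp(-3*t) + C2.
Try q_p = A*exp(-5*t). Substituting into the equation and dividing by exp(-5*t) gives A = -4/5, so q_p = -4*exp(-5*t)/5.
General solution: q = C2 - 4*exp(-5*t)/5 + C1*exp(-3*t).
Apply the initial conditions: q(0) = -4/5 + C1 + C2 = -2 and q'(0) = 4 - 3*C1 = -3. Solving gives C1 = 7/3, C2 = -53/15.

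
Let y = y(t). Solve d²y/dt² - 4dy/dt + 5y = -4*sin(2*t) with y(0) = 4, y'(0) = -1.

y = -32*cos(2*t)/65 - 4*sin(2*t)/65 - 641*exp(2*t)*sin(t)/65 + 292*cos(t)*exp(2*t)/65

Characteristic equation r² - 4r + 5 = 0 has discriminant (-4)² - 4·(5) = -4 < 0, so r = 2 ± i.
Hence y_h = C1*cos(t)*exp(2*t) + C2*exp(2*t)*sin(t).
Try y_p = A*cos(2*t) + B*sin(2*t). Substituting and equating the coefficients of cos(2t) and sin(2t) gives A = -32/65, B = -4/65, so y_p = -32*cos(2*t)/65 - 4*sin(2*t)/65.
General solution: y = -32*cos(2*t)/65 - 4*sin(2*t)/65 + C1*cos(t)*exp(2*t) + C2*exp(2*t)*sin(t).
Apply the initial conditions: y(0) = -32/65 + C1 = 4 and y'(0) = -8/65 + C2 + 2*C1 = -1. Solving gives C1 = 292/65, C2 = -641/65.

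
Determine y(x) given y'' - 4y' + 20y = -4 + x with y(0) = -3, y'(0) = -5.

Characteristic equation r² - 4r + 20 = 0 has discriminant (-4)² - 4·(20) = -64 < 0, so r = 2 ± 4i.
Hence y_h = C1*cos(4*x)*exp(2*x) + C2*exp(2*x)*sin(4*x).
For the particular solution try y_p = A0 + A1*x. Substituting and matching coefficients of each power of x gives A0 = -19/100, A1 = 1/20, so y_p = -19/100 + x/20.
General solution: y = -19/100 + x/20 + C1*cos(4*x)*exp(2*x) + C2*exp(2*x)*sin(4*x).
Apply the initial conditions: y(0) = -19/100 + C1 = -3 and y'(0) = 1/20 + 2*C1 + 4*C2 = -5. Solving gives C1 = -281/100, C2 = 57/400.

y = -19/100 + x/20 - 281*cos(4*x)*exp(2*x)/100 + 57*exp(2*x)*sin(4*x)/400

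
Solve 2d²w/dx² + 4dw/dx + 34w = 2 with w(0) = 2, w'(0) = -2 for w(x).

w = 1/17 - exp(-x)*sin(4*x)/68 + 33*cos(4*x)*exp(-x)/17

Divide through by 2: w'' + 2w' + 17w = 1.
Characteristic equation r² + 2r + 17 = 0 has discriminant (2)² - 4·(17) = -64 < 0, so r = -1 ± 4i.
Hence w_h = C1*cos(4*x)*exp(-x) + C2*exp(-x)*sin(4*x).
For the particular solution try w_p = A0. Substituting and matching coefficients of each power of x gives A0 = 1/17, so w_p = 1/17.
General solution: w = 1/17 + C1*cos(4*x)*exp(-x) + C2*exp(-x)*sin(4*x).
Apply the initial conditions: w(0) = 1/17 + C1 = 2 and w'(0) = -C1 + 4*C2 = -2. Solving gives C1 = 33/17, C2 = -1/68.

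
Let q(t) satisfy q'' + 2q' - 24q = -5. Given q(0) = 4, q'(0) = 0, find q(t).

q = 5/24 + 91*exp(4*t)/40 + 91*exp(-6*t)/60

Characteristic equation r² + 2r - 24 = 0 factors as (r - 4)(r + 6) = 0, so r = 4, -6.
Hence q_h = C1*exp(4*t) + C2*exp(-6*t).
For the particular solution try q_p = A0. Substituting and matching coefficients of each power of t gives A0 = 5/24, so q_p = 5/24.
General solution: q = 5/24 + C1*exp(4*t) + C2*exp(-6*t).
Apply the initial conditions: q(0) = 5/24 + C1 + C2 = 4 and q'(0) = -6*C2 + 4*C1 = 0. Solving gives C1 = 91/40, C2 = 91/60.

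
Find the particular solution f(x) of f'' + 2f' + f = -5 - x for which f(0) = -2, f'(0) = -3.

f = -3 - x - x*exp(-x) + exp(-x)

Characteristic equation r² + 2r + 1 = 0 has discriminant (2)² - 4·(1) = 0, so r = -1 is a repeated root.
Hence f_h = (C1 + C2*x)*exp(-x).
For the particular solution try f_p = A0 + A1*x. Substituting and matching coefficients of each power of x gives A0 = -3, A1 = -1, so f_p = -3 - x.
General solution: f = -3 - x + C1*exp(-x) + C2*x*exp(-x).
Apply the initial conditions: f(0) = -3 + C1 = -2 and f'(0) = -1 + C2 - C1 = -3. Solving gives C1 = 1, C2 = -1.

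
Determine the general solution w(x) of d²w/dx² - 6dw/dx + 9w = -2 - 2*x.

w = -10/27 - 2*x/9 + C1*exp(3*x) + C2*x*exp(3*x)

Characteristic equation r² - 6r + 9 = 0 has discriminant (-6)² - 4·(9) = 0, so r = 3 is a repeated root.
Hence w_h = (C1 + C2*x)*exp(3*x).
For the particular solution try w_p = A0 + A1*x. Substituting and matching coefficients of each power of x gives A0 = -10/27, A1 = -2/9, so w_p = -10/27 - 2*x/9.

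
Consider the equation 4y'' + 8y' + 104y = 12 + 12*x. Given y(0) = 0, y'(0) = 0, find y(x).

Divide through by 4: y'' + 2y' + 26y = 3 + 3*x.
Characteristic equation r² + 2r + 26 = 0 has discriminant (2)² - 4·(26) = -100 < 0, so r = -1 ± 5i.
Hence y_h = C1*cos(5*x)*exp(-x) + C2*exp(-x)*sin(5*x).
For the particular solution try y_p = A0 + A1*x. Substituting and matching coefficients of each power of x gives A0 = 18/169, A1 = 3/26, so y_p = 18/169 + 3*x/26.
General solution: y = 18/169 + 3*x/26 + C1*cos(5*x)*exp(-x) + C2*exp(-x)*sin(5*x).
Apply the initial conditions: y(0) = 18/169 + C1 = 0 and y'(0) = 3/26 - C1 + 5*C2 = 0. Solving gives C1 = -18/169, C2 = -15/338.

y = 18/169 + 3*x/26 - 18*cos(5*x)*exp(-x)/169 - 15*exp(-x)*sin(5*x)/338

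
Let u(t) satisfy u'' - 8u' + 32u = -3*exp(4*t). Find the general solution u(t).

u = -3*exp(4*t)/16 + C1*cos(4*t)*exp(4*t) + C2*exp(4*t)*sin(4*t)

Characteristic equation r² - 8r + 32 = 0 has discriminant (-8)² - 4·(32) = -64 < 0, so r = 4 ± 4i.
Hence u_h = C1*cos(4*t)*exp(4*t) + C2*exp(4*t)*sin(4*t).
Try u_p = A*exp(4*t). Substituting into the equation and dividing by exp(4*t) gives A = -3/16, so u_p = -3*exp(4*t)/16.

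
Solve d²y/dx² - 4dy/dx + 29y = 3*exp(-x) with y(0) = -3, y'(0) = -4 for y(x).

y = 3*exp(-x)/34 - 105*cos(5*x)*exp(2*x)/34 + 77*exp(2*x)*sin(5*x)/170

Characteristic equation r² - 4r + 29 = 0 has discriminant (-4)² - 4·(29) = -100 < 0, so r = 2 ± 5i.
Hence y_h = C1*cos(5*x)*exp(2*x) + C2*exp(2*x)*sin(5*x).
Try y_p = A*exp(-x). Substituting into the equation and dividing by exp(-x) gives A = 3/34, so y_p = 3*exp(-x)/34.
General solution: y = 3*exp(-x)/34 + C1*cos(5*x)*exp(2*x) + C2*exp(2*x)*sin(5*x).
Apply the initial conditions: y(0) = 3/34 + C1 = -3 and y'(0) = -3/34 + 2*C1 + 5*C2 = -4. Solving gives C1 = -105/34, C2 = 77/170.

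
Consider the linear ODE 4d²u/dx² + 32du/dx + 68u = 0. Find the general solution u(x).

Divide through by 4: u'' + 8u' + 17u = 0.
Characteristic equation r² + 8r + 17 = 0 has discriminant (8)² - 4·(17) = -4 < 0, so r = -4 ± i.
Hence u_h = C1*cos(x)*exp(-4*x) + C2*exp(-4*x)*sin(x).

u = C1*cos(x)*exp(-4*x) + C2*exp(-4*x)*sin(x)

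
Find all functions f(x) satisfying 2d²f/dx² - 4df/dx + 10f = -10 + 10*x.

f = -3/5 + x + C1*cos(2*x)*exp(x) + C2*exp(x)*sin(2*x)

Divide through by 2: f'' - 2f' + 5f = -5 + 5*x.
Characteristic equation r² - 2r + 5 = 0 has discriminant (-2)² - 4·(5) = -16 < 0, so r = 1 ± 2i.
Hence f_h = C1*cos(2*x)*exp(x) + C2*exp(x)*sin(2*x).
For the particular solution try f_p = A0 + A1*x. Substituting and matching coefficients of each power of x gives A0 = -3/5, A1 = 1, so f_p = -3/5 + x.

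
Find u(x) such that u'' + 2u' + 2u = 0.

Characteristic equation r² + 2r + 2 = 0 has discriminant (2)² - 4·(2) = -4 < 0, so r = -1 ± i.
Hence u_h = C1*cos(x)*exp(-x) + C2*exp(-x)*sin(x).

u = C1*cos(x)*exp(-x) + C2*exp(-x)*sin(x)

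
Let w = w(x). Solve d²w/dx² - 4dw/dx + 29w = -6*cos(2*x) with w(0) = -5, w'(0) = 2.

Characteristic equation r² - 4r + 29 = 0 has discriminant (-4)² - 4·(29) = -100 < 0, so r = 2 ± 5i.
Hence w_h = C1*cos(5*x)*exp(2*x) + C2*exp(2*x)*sin(5*x).
Try w_p = A*cos(2*x) + B*sin(2*x). Substituting and equating the coefficients of cos(2x) and sin(2x) gives A = -150/689, B = 48/689, so w_p = -150*cos(2*x)/689 + 48*sin(2*x)/689.
General solution: w = -150*cos(2*x)/689 + 48*sin(2*x)/689 + C1*cos(5*x)*exp(2*x) + C2*exp(2*x)*sin(5*x).
Apply the initial conditions: w(0) = -150/689 + C1 = -5 and w'(0) = 96/689 + 2*C1 + 5*C2 = 2. Solving gives C1 = -3295/689, C2 = 7872/3445.

w = -150*cos(2*x)/689 + 48*sin(2*x)/689 - 3295*cos(5*x)*exp(2*x)/689 + 7872*exp(2*x)*sin(5*x)/3445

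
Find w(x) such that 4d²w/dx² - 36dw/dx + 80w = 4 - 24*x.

w = -17/200 - 3*x/10 + C1*exp(4*x) + C2*exp(5*x)

Divide through by 4: w'' - 9w' + 20w = 1 - 6*x.
Characteristic equation r² - 9r + 20 = 0 factors as (r - 4)(r - 5) = 0, so r = 4, 5.
Hence w_h = C1*exp(4*x) + C2*exp(5*x).
For the particular solution try w_p = A0 + A1*x. Substituting and matching coefficients of each power of x gives A0 = -17/200, A1 = -3/10, so w_p = -17/200 - 3*x/10.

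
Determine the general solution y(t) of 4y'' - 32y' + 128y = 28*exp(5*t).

Divide through by 4: y'' - 8y' + 32y = 7*exp(5*t).
Characteristic equation r² - 8r + 32 = 0 has discriminant (-8)² - 4·(32) = -64 < 0, so r = 4 ± 4i.
Hence y_h = C1*cos(4*t)*exp(4*t) + C2*exp(4*t)*sin(4*t).
Try y_p = A*exp(5*t). Substituting into the equation and dividing by exp(5*t) gives A = 7/17, so y_p = 7*exp(5*t)/17.

y = 7*exp(5*t)/17 + C1*cos(4*t)*exp(4*t) + C2*exp(4*t)*sin(4*t)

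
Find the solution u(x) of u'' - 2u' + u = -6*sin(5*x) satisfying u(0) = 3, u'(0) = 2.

Characteristic equation r² - 2r + 1 = 0 has discriminant (-2)² - 4·(1) = 0, so r = 1 is a repeated root.
Hence u_h = (C1 + C2*x)*exp(x).
Try u_p = A*cos(5*x) + B*sin(5*x). Substituting and equating the coefficients of cos(5x) and sin(5x) gives A = -15/169, B = 36/169, so u_p = -15*cos(5*x)/169 + 36*sin(5*x)/169.
General solution: u = -15*cos(5*x)/169 + 36*sin(5*x)/169 + C1*exp(x) + C2*x*exp(x).
Apply the initial conditions: u(0) = -15/169 + C1 = 3 and u'(0) = 180/169 + C1 + C2 = 2. Solving gives C1 = 522/169, C2 = -28/13.

u = -15*cos(5*x)/169 + 36*sin(5*x)/169 + 522*exp(x)/169 - 28*x*exp(x)/13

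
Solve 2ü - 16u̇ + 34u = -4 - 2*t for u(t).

u = -42/289 - t/17 + C1*cos(t)*exp(4*t) + C2*exp(4*t)*sin(t)

Divide through by 2: u'' - 8u' + 17u = -2 - t.
Characteristic equation r² - 8r + 17 = 0 has discriminant (-8)² - 4·(17) = -4 < 0, so r = 4 ± i.
Hence u_h = C1*cos(t)*exp(4*t) + C2*exp(4*t)*sin(t).
For the particular solution try u_p = A0 + A1*t. Substituting and matching coefficients of each power of t gives A0 = -42/289, A1 = -1/17, so u_p = -42/289 - t/17.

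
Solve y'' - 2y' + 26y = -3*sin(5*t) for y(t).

y = -30*cos(5*t)/101 - 3*sin(5*t)/101 + C1*cos(5*t)*exp(t) + C2*exp(t)*sin(5*t)

Characteristic equation r² - 2r + 26 = 0 has discriminant (-2)² - 4·(26) = -100 < 0, so r = 1 ± 5i.
Hence y_h = C1*cos(5*t)*exp(t) + C2*exp(t)*sin(5*t).
Try y_p = A*cos(5*t) + B*sin(5*t). Substituting and equating the coefficients of cos(5t) and sin(5t) gives A = -30/101, B = -3/101, so y_p = -30*cos(5*t)/101 - 3*sin(5*t)/101.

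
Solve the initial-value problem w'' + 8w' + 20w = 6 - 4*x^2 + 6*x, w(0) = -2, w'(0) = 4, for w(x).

w = 17/125 - x**2/5 + 23*x/50 - 1251*exp(-4*x)*sin(2*x)/500 - 267*cos(2*x)*exp(-4*x)/125

Characteristic equation r² + 8r + 20 = 0 has discriminant (8)² - 4·(20) = -16 < 0, so r = -4 ± 2i.
Hence w_h = C1*cos(2*x)*exp(-4*x) + C2*exp(-4*x)*sin(2*x).
For the particular solution try w_p = A0 + A1*x + A2*x^2. Substituting and matching coefficients of each power of x gives A0 = 17/125, A1 = 23/50, A2 = -1/5, so w_p = 17/125 - x^2/5 + 23*x/50.
General solution: w = 17/125 - x^2/5 + 23*x/50 + C1*cos(2*x)*exp(-4*x) + C2*exp(-4*x)*sin(2*x).
Apply the initial conditions: w(0) = 17/125 + C1 = -2 and w'(0) = 23/50 - 4*C1 + 2*C2 = 4. Solving gives C1 = -267/125, C2 = -1251/500.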